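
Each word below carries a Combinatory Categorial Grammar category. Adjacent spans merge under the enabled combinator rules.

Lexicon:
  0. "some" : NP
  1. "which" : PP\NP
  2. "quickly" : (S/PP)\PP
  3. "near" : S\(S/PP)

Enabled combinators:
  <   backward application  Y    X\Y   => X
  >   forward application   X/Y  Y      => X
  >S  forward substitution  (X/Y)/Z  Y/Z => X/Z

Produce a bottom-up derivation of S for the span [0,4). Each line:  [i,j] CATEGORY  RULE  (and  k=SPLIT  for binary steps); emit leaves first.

[0,1] NP  lex  "some"
[1,2] PP\NP  lex  "which"
[0,2] PP  <  k=1
[2,3] (S/PP)\PP  lex  "quickly"
[0,3] S/PP  <  k=2
[3,4] S\(S/PP)  lex  "near"
[0,4] S  <  k=3

[0,4] S   <
  [0,3] S/PP   <
    [0,2] PP   <
      [0,1] "some" : NP
      [1,2] "which" : PP\NP
    [2,3] "quickly" : (S/PP)\PP
  [3,4] "near" : S\(S/PP)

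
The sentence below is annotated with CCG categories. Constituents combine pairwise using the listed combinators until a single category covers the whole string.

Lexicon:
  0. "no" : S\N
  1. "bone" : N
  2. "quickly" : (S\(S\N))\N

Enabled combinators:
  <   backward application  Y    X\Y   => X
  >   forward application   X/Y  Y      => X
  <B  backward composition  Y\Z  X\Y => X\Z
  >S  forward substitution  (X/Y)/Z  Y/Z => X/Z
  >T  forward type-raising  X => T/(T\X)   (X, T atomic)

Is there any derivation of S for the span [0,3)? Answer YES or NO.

[0,3] S   <
  [0,1] "no" : S\N
  [1,3] S\(S\N)   <
    [1,2] "bone" : N
    [2,3] "quickly" : (S\(S\N))\N

YES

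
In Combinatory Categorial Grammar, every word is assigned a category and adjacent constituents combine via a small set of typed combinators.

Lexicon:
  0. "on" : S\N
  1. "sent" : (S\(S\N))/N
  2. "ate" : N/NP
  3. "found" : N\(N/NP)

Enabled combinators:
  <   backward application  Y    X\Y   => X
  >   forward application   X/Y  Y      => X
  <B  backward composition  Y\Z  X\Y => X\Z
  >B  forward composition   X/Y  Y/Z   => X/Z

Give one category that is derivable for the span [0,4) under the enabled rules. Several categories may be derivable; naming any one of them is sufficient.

S

[0,4] S   <
  [0,1] "on" : S\N
  [1,4] S\(S\N)   >
    [1,2] "sent" : (S\(S\N))/N
    [2,4] N   <
      [2,3] "ate" : N/NP
      [3,4] "found" : N\(N/NP)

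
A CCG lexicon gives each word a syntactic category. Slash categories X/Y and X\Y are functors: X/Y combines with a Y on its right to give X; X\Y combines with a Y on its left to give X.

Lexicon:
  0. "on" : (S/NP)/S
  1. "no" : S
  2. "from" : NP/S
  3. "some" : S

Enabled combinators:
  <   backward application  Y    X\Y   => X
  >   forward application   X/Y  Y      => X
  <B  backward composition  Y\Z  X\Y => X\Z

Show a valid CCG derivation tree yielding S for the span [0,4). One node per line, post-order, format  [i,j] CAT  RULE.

[0,4] S   >
  [0,2] S/NP   >
    [0,1] "on" : (S/NP)/S
    [1,2] "no" : S
  [2,4] NP   >
    [2,3] "from" : NP/S
    [3,4] "some" : S

[0,1] (S/NP)/S  lex  "on"
[1,2] S  lex  "no"
[0,2] S/NP  >  k=1
[2,3] NP/S  lex  "from"
[3,4] S  lex  "some"
[2,4] NP  >  k=3
[0,4] S  >  k=2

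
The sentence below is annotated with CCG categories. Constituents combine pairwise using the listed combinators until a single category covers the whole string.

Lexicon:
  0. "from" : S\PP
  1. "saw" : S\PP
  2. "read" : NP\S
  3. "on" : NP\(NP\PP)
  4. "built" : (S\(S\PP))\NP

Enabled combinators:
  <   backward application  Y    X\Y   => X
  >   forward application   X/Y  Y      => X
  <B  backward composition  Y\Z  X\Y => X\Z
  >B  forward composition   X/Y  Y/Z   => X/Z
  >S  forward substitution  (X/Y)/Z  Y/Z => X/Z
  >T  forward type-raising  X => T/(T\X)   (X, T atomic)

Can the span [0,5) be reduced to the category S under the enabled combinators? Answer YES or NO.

[0,5] S   <
  [0,1] "from" : S\PP
  [1,5] S\(S\PP)   <
    [1,4] NP   <
      [1,3] NP\PP   <B
        [1,2] "saw" : S\PP
        [2,3] "read" : NP\S
      [3,4] "on" : NP\(NP\PP)
    [4,5] "built" : (S\(S\PP))\NP

YES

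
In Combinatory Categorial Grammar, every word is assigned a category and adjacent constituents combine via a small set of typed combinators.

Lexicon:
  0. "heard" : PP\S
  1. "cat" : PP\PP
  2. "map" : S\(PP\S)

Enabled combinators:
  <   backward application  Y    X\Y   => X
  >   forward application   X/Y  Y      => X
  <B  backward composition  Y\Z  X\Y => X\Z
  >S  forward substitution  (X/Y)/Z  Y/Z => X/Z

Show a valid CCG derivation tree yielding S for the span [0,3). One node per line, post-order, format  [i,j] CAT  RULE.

[0,3] S   <
  [0,2] PP\S   <B
    [0,1] "heard" : PP\S
    [1,2] "cat" : PP\PP
  [2,3] "map" : S\(PP\S)

[0,1] PP\S  lex  "heard"
[1,2] PP\PP  lex  "cat"
[0,2] PP\S  <B  k=1
[2,3] S\(PP\S)  lex  "map"
[0,3] S  <  k=2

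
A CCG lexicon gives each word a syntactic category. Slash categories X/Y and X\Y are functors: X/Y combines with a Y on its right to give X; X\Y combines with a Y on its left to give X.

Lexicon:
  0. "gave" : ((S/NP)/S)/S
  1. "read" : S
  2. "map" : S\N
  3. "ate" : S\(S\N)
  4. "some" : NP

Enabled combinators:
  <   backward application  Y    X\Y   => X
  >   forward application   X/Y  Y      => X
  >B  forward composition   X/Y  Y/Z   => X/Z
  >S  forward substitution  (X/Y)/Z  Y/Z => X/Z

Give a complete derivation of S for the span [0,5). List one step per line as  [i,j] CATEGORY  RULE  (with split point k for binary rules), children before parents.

[0,1] ((S/NP)/S)/S  lex  "gave"
[1,2] S  lex  "read"
[0,2] (S/NP)/S  >  k=1
[2,3] S\N  lex  "map"
[3,4] S\(S\N)  lex  "ate"
[2,4] S  <  k=3
[0,4] S/NP  >  k=2
[4,5] NP  lex  "some"
[0,5] S  >  k=4

[0,5] S   >
  [0,4] S/NP   >
    [0,2] (S/NP)/S   >
      [0,1] "gave" : ((S/NP)/S)/S
      [1,2] "read" : S
    [2,4] S   <
      [2,3] "map" : S\N
      [3,4] "ate" : S\(S\N)
  [4,5] "some" : NP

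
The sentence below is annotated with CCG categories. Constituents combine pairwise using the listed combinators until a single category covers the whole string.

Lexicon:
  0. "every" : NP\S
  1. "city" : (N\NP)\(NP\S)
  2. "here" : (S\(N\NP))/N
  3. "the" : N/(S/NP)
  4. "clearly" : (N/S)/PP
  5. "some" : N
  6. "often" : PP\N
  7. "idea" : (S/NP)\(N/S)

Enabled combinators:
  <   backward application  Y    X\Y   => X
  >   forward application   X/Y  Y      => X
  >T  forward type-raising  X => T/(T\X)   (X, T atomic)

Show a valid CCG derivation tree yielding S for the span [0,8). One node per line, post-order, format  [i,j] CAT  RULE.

[0,1] NP\S  lex  "every"
[1,2] (N\NP)\(NP\S)  lex  "city"
[0,2] N\NP  <  k=1
[2,3] (S\(N\NP))/N  lex  "here"
[3,4] N/(S/NP)  lex  "the"
[4,5] (N/S)/PP  lex  "clearly"
[5,6] N  lex  "some"
[5,6] PP/(PP\N)  >T
[6,7] PP\N  lex  "often"
[5,7] PP  >  k=6
[4,7] N/S  >  k=5
[7,8] (S/NP)\(N/S)  lex  "idea"
[4,8] S/NP  <  k=7
[3,8] N  >  k=4
[2,8] S\(N\NP)  >  k=3
[0,8] S  <  k=2

[0,8] S   <
  [0,2] N\NP   <
    [0,1] "every" : NP\S
    [1,2] "city" : (N\NP)\(NP\S)
  [2,8] S\(N\NP)   >
    [2,3] "here" : (S\(N\NP))/N
    [3,8] N   >
      [3,4] "the" : N/(S/NP)
      [4,8] S/NP   <
        [4,7] N/S   >
          [4,5] "clearly" : (N/S)/PP
          [5,7] PP   >
            [5,6] PP/(PP\N)   >T
              [5,6] "some" : N
            [6,7] "often" : PP\N
        [7,8] "idea" : (S/NP)\(N/S)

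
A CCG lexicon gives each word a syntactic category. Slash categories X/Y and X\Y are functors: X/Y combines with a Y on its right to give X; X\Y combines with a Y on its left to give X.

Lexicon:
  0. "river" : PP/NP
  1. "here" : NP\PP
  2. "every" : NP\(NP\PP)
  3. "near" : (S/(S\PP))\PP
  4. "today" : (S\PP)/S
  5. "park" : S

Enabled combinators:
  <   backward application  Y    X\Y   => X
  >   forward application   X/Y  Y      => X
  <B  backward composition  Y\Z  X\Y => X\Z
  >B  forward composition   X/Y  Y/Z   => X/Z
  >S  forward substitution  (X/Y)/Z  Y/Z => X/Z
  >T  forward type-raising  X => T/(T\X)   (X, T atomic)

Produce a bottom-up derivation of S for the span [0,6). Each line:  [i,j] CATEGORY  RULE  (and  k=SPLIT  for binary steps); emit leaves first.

[0,6] S   >
  [0,4] S/(S\PP)   <
    [0,3] PP   >
      [0,1] "river" : PP/NP
      [1,3] NP   <
        [1,2] "here" : NP\PP
        [2,3] "every" : NP\(NP\PP)
    [3,4] "near" : (S/(S\PP))\PP
  [4,6] S\PP   >
    [4,5] "today" : (S\PP)/S
    [5,6] "park" : S

[0,1] PP/NP  lex  "river"
[1,2] NP\PP  lex  "here"
[2,3] NP\(NP\PP)  lex  "every"
[1,3] NP  <  k=2
[0,3] PP  >  k=1
[3,4] (S/(S\PP))\PP  lex  "near"
[0,4] S/(S\PP)  <  k=3
[4,5] (S\PP)/S  lex  "today"
[5,6] S  lex  "park"
[4,6] S\PP  >  k=5
[0,6] S  >  k=4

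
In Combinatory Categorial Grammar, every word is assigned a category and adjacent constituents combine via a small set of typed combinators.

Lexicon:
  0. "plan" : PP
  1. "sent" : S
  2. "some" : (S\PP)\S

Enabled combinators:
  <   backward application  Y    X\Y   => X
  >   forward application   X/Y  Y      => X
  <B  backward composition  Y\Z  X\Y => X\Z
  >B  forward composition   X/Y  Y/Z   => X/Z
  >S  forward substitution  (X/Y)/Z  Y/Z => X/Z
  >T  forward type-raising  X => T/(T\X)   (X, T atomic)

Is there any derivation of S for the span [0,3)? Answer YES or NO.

YES

[0,3] S   <
  [0,1] "plan" : PP
  [1,3] S\PP   <
    [1,2] "sent" : S
    [2,3] "some" : (S\PP)\S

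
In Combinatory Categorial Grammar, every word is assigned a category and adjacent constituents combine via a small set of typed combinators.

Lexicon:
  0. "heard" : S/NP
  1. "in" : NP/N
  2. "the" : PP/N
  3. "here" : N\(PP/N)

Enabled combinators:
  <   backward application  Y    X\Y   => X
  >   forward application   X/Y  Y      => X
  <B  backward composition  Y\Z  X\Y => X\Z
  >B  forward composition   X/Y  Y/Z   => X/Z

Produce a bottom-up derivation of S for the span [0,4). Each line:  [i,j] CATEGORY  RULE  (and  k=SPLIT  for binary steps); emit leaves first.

[0,4] S   >
  [0,2] S/N   >B
    [0,1] "heard" : S/NP
    [1,2] "in" : NP/N
  [2,4] N   <
    [2,3] "the" : PP/N
    [3,4] "here" : N\(PP/N)

[0,1] S/NP  lex  "heard"
[1,2] NP/N  lex  "in"
[0,2] S/N  >B  k=1
[2,3] PP/N  lex  "the"
[3,4] N\(PP/N)  lex  "here"
[2,4] N  <  k=3
[0,4] S  >  k=2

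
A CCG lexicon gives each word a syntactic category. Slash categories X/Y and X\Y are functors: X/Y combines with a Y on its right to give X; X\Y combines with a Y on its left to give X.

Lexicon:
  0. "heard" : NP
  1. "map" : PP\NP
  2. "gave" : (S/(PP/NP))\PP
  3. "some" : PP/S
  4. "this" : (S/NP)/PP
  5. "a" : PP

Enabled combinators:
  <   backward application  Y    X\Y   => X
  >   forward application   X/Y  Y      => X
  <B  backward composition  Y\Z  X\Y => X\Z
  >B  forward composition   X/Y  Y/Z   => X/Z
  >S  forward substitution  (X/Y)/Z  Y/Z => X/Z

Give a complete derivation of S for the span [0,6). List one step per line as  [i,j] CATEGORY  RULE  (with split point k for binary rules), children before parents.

[0,1] NP  lex  "heard"
[1,2] PP\NP  lex  "map"
[0,2] PP  <  k=1
[2,3] (S/(PP/NP))\PP  lex  "gave"
[0,3] S/(PP/NP)  <  k=2
[3,4] PP/S  lex  "some"
[4,5] (S/NP)/PP  lex  "this"
[5,6] PP  lex  "a"
[4,6] S/NP  >  k=5
[3,6] PP/NP  >B  k=4
[0,6] S  >  k=3

[0,6] S   >
  [0,3] S/(PP/NP)   <
    [0,2] PP   <
      [0,1] "heard" : NP
      [1,2] "map" : PP\NP
    [2,3] "gave" : (S/(PP/NP))\PP
  [3,6] PP/NP   >B
    [3,4] "some" : PP/S
    [4,6] S/NP   >
      [4,5] "this" : (S/NP)/PP
      [5,6] "a" : PP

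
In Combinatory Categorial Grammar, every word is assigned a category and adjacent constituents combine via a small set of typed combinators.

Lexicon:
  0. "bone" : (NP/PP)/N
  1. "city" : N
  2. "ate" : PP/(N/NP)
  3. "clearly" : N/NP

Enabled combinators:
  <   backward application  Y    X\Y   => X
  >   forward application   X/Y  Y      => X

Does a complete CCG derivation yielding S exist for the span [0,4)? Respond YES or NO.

(NP/PP)/N N PP/(N/NP) N/NP
CKY chart[0,4] = {NP}; S ∉ chart

NO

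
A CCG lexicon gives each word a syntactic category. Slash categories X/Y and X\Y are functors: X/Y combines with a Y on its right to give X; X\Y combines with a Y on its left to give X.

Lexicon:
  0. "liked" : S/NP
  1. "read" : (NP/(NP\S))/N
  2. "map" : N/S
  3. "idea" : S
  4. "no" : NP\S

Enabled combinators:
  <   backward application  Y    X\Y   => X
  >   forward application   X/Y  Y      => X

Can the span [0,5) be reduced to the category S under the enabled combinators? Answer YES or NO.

[0,5] S   >
  [0,1] "liked" : S/NP
  [1,5] NP   >
    [1,4] NP/(NP\S)   >
      [1,2] "read" : (NP/(NP\S))/N
      [2,4] N   >
        [2,3] "map" : N/S
        [3,4] "idea" : S
    [4,5] "no" : NP\S

YES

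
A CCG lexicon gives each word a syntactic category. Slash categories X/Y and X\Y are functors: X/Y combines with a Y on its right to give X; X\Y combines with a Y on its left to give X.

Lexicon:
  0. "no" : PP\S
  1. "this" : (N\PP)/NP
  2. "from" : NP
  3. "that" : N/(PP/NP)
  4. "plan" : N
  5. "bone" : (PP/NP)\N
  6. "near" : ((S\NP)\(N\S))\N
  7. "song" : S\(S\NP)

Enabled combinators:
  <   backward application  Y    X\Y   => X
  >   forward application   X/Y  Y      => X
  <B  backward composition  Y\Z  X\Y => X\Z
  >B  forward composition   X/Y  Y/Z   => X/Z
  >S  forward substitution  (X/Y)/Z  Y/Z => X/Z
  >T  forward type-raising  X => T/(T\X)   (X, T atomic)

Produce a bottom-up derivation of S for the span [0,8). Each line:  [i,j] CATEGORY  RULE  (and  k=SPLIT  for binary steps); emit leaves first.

[0,1] PP\S  lex  "no"
[1,2] (N\PP)/NP  lex  "this"
[2,3] NP  lex  "from"
[1,3] N\PP  >  k=2
[0,3] N\S  <B  k=1
[3,4] N/(PP/NP)  lex  "that"
[4,5] N  lex  "plan"
[5,6] (PP/NP)\N  lex  "bone"
[4,6] PP/NP  <  k=5
[3,6] N  >  k=4
[6,7] ((S\NP)\(N\S))\N  lex  "near"
[3,7] (S\NP)\(N\S)  <  k=6
[0,7] S\NP  <  k=3
[7,8] S\(S\NP)  lex  "song"
[0,8] S  <  k=7

[0,8] S   <
  [0,7] S\NP   <
    [0,3] N\S   <B
      [0,1] "no" : PP\S
      [1,3] N\PP   >
        [1,2] "this" : (N\PP)/NP
        [2,3] "from" : NP
    [3,7] (S\NP)\(N\S)   <
      [3,6] N   >
        [3,4] "that" : N/(PP/NP)
        [4,6] PP/NP   <
          [4,5] "plan" : N
          [5,6] "bone" : (PP/NP)\N
      [6,7] "near" : ((S\NP)\(N\S))\N
  [7,8] "song" : S\(S\NP)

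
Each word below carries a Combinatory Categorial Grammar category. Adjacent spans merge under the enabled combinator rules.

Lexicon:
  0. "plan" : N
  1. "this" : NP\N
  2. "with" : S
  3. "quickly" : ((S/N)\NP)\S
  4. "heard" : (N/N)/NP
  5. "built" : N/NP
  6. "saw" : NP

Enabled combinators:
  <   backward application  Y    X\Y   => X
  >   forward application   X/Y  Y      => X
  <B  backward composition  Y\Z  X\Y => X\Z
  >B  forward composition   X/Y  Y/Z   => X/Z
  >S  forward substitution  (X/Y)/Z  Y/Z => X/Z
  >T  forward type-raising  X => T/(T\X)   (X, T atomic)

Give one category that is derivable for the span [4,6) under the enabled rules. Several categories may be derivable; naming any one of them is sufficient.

N/NP

[0,7] S   >
  [0,4] S/N   <
    [0,2] NP   <
      [0,1] "plan" : N
      [1,2] "this" : NP\N
    [2,4] (S/N)\NP   <
      [2,3] "with" : S
      [3,4] "quickly" : ((S/N)\NP)\S
  [4,7] N   >
    [4,6] N/NP   >S
      [4,5] "heard" : (N/N)/NP
      [5,6] "built" : N/NP
    [6,7] "saw" : NP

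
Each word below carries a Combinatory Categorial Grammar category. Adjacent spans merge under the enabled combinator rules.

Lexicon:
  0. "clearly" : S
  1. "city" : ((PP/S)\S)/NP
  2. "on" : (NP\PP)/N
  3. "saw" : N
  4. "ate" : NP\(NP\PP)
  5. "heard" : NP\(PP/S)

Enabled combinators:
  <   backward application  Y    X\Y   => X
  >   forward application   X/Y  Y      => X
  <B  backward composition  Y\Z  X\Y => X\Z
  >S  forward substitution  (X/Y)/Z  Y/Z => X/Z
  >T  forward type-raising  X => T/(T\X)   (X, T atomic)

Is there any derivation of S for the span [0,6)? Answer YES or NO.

NO

S ((PP/S)\S)/NP (NP\PP)/N N NP\(NP\PP) NP\(PP/S)
CKY chart[0,6] = {N/(N\NP), NP, NP/(NP\NP), PP/(PP\NP), S/(S\NP)}; S ∉ chart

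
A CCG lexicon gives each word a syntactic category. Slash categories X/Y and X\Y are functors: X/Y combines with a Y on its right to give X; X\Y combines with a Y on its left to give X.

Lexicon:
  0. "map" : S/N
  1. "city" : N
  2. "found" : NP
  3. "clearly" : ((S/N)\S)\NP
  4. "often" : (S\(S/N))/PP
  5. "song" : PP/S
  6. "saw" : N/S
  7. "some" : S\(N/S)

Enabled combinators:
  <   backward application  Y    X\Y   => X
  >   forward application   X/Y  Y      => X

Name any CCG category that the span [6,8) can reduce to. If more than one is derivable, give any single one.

[0,8] S   <
  [0,4] S/N   <
    [0,2] S   >
      [0,1] "map" : S/N
      [1,2] "city" : N
    [2,4] (S/N)\S   <
      [2,3] "found" : NP
      [3,4] "clearly" : ((S/N)\S)\NP
  [4,8] S\(S/N)   >
    [4,5] "often" : (S\(S/N))/PP
    [5,8] PP   >
      [5,6] "song" : PP/S
      [6,8] S   <
        [6,7] "saw" : N/S
        [7,8] "some" : S\(N/S)

S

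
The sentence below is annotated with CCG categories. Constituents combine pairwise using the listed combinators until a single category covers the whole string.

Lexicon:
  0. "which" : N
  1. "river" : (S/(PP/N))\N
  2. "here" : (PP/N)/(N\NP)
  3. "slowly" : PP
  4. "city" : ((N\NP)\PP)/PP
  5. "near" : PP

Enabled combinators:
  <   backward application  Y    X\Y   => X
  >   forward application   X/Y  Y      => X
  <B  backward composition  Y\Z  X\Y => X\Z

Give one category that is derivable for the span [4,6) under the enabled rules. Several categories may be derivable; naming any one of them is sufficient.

[0,6] S   >
  [0,2] S/(PP/N)   <
    [0,1] "which" : N
    [1,2] "river" : (S/(PP/N))\N
  [2,6] PP/N   >
    [2,3] "here" : (PP/N)/(N\NP)
    [3,6] N\NP   <
      [3,4] "slowly" : PP
      [4,6] (N\NP)\PP   >
        [4,5] "city" : ((N\NP)\PP)/PP
        [5,6] "near" : PP

(N\NP)\PP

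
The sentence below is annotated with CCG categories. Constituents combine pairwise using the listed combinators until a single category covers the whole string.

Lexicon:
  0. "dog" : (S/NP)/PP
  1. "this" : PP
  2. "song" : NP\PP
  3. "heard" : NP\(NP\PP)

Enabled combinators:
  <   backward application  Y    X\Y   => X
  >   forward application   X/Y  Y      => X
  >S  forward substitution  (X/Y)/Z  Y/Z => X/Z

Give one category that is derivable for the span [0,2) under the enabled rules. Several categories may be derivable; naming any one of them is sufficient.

S/NP

[0,4] S   >
  [0,2] S/NP   >
    [0,1] "dog" : (S/NP)/PP
    [1,2] "this" : PP
  [2,4] NP   <
    [2,3] "song" : NP\PP
    [3,4] "heard" : NP\(NP\PP)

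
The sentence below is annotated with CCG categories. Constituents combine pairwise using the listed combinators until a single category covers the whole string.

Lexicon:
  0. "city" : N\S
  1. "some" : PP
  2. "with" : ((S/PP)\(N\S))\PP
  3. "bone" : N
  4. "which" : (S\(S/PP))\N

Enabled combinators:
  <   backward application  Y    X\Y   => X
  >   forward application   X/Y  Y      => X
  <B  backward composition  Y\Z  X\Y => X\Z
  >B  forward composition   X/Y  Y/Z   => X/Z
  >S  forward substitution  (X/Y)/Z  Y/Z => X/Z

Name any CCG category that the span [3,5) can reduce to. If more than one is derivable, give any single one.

[0,5] S   <
  [0,3] S/PP   <
    [0,1] "city" : N\S
    [1,3] (S/PP)\(N\S)   <
      [1,2] "some" : PP
      [2,3] "with" : ((S/PP)\(N\S))\PP
  [3,5] S\(S/PP)   <
    [3,4] "bone" : N
    [4,5] "which" : (S\(S/PP))\N

S\(S/PP)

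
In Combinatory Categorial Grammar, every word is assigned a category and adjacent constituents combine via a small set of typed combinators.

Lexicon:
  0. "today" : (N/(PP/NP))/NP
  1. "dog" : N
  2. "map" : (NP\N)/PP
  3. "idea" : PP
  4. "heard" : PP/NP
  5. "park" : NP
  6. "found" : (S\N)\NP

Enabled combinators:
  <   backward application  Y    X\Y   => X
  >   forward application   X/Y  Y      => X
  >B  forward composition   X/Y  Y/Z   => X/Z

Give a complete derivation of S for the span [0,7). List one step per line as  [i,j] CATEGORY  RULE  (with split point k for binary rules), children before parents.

[0,1] (N/(PP/NP))/NP  lex  "today"
[1,2] N  lex  "dog"
[2,3] (NP\N)/PP  lex  "map"
[3,4] PP  lex  "idea"
[2,4] NP\N  >  k=3
[1,4] NP  <  k=2
[0,4] N/(PP/NP)  >  k=1
[4,5] PP/NP  lex  "heard"
[0,5] N  >  k=4
[5,6] NP  lex  "park"
[6,7] (S\N)\NP  lex  "found"
[5,7] S\N  <  k=6
[0,7] S  <  k=5

[0,7] S   <
  [0,5] N   >
    [0,4] N/(PP/NP)   >
      [0,1] "today" : (N/(PP/NP))/NP
      [1,4] NP   <
        [1,2] "dog" : N
        [2,4] NP\N   >
          [2,3] "map" : (NP\N)/PP
          [3,4] "idea" : PP
    [4,5] "heard" : PP/NP
  [5,7] S\N   <
    [5,6] "park" : NP
    [6,7] "found" : (S\N)\NP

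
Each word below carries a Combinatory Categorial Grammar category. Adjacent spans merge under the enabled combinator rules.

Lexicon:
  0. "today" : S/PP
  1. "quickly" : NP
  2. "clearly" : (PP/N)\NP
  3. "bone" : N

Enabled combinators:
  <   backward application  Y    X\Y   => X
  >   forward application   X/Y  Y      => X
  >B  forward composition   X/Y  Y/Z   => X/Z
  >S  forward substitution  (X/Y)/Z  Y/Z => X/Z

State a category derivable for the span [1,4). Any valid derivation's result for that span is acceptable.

PP

[0,4] S   >
  [0,1] "today" : S/PP
  [1,4] PP   >
    [1,3] PP/N   <
      [1,2] "quickly" : NP
      [2,3] "clearly" : (PP/N)\NP
    [3,4] "bone" : N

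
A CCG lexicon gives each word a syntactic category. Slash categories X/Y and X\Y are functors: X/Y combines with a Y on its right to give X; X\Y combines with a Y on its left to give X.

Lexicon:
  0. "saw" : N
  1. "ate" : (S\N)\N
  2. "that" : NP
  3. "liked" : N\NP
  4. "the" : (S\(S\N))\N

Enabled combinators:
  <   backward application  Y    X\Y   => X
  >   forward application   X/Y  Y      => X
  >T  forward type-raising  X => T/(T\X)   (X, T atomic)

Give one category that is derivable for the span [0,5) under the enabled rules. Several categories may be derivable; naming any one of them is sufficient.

S

[0,5] S   <
  [0,2] S\N   <
    [0,1] "saw" : N
    [1,2] "ate" : (S\N)\N
  [2,5] S\(S\N)   <
    [2,4] N   >
      [2,3] N/(N\NP)   >T
        [2,3] "that" : NP
      [3,4] "liked" : N\NP
    [4,5] "the" : (S\(S\N))\N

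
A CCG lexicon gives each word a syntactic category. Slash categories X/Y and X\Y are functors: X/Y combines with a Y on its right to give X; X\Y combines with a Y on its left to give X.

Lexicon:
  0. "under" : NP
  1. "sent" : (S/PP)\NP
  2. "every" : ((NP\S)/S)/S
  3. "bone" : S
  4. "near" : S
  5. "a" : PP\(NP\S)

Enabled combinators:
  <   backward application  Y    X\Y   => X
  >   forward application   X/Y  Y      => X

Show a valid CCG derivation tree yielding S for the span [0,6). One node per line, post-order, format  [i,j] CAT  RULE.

[0,1] NP  lex  "under"
[1,2] (S/PP)\NP  lex  "sent"
[0,2] S/PP  <  k=1
[2,3] ((NP\S)/S)/S  lex  "every"
[3,4] S  lex  "bone"
[2,4] (NP\S)/S  >  k=3
[4,5] S  lex  "near"
[2,5] NP\S  >  k=4
[5,6] PP\(NP\S)  lex  "a"
[2,6] PP  <  k=5
[0,6] S  >  k=2

[0,6] S   >
  [0,2] S/PP   <
    [0,1] "under" : NP
    [1,2] "sent" : (S/PP)\NP
  [2,6] PP   <
    [2,5] NP\S   >
      [2,4] (NP\S)/S   >
        [2,3] "every" : ((NP\S)/S)/S
        [3,4] "bone" : S
      [4,5] "near" : S
    [5,6] "a" : PP\(NP\S)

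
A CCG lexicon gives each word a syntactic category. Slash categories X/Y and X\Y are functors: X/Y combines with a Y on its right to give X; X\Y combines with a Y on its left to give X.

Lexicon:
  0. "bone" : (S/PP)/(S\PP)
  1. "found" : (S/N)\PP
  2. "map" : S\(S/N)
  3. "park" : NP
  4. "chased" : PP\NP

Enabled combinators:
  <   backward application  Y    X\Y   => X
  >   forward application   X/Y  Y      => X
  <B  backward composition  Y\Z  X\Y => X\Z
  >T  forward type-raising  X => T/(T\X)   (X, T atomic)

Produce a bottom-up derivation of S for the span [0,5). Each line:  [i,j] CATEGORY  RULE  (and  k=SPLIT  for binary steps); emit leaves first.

[0,1] (S/PP)/(S\PP)  lex  "bone"
[1,2] (S/N)\PP  lex  "found"
[2,3] S\(S/N)  lex  "map"
[1,3] S\PP  <B  k=2
[0,3] S/PP  >  k=1
[3,4] NP  lex  "park"
[3,4] PP/(PP\NP)  >T
[4,5] PP\NP  lex  "chased"
[3,5] PP  >  k=4
[0,5] S  >  k=3

[0,5] S   >
  [0,3] S/PP   >
    [0,1] "bone" : (S/PP)/(S\PP)
    [1,3] S\PP   <B
      [1,2] "found" : (S/N)\PP
      [2,3] "map" : S\(S/N)
  [3,5] PP   >
    [3,4] PP/(PP\NP)   >T
      [3,4] "park" : NP
    [4,5] "chased" : PP\NP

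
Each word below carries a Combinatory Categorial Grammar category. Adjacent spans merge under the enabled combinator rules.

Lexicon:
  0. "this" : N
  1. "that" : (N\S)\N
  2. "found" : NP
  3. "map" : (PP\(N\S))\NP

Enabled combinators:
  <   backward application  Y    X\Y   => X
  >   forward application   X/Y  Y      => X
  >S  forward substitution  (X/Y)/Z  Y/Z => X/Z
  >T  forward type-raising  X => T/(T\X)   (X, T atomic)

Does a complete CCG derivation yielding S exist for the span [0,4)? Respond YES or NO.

N (N\S)\N NP (PP\(N\S))\NP
CKY chart[0,4] = {N/(N\PP), NP/(NP\PP), PP, PP/(PP\PP), S/(S\PP)}; S ∉ chart

NO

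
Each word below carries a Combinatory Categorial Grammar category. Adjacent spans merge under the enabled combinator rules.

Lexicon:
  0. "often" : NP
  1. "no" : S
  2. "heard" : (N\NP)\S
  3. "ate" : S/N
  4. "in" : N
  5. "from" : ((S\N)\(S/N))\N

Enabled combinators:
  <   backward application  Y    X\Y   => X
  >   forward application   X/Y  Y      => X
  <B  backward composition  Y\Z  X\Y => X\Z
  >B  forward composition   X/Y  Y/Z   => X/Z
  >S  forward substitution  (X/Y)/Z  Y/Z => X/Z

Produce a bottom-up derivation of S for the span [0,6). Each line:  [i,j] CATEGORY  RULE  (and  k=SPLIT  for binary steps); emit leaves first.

[0,1] NP  lex  "often"
[1,2] S  lex  "no"
[2,3] (N\NP)\S  lex  "heard"
[1,3] N\NP  <  k=2
[0,3] N  <  k=1
[3,4] S/N  lex  "ate"
[4,5] N  lex  "in"
[5,6] ((S\N)\(S/N))\N  lex  "from"
[4,6] (S\N)\(S/N)  <  k=5
[3,6] S\N  <  k=4
[0,6] S  <  k=3

[0,6] S   <
  [0,3] N   <
    [0,1] "often" : NP
    [1,3] N\NP   <
      [1,2] "no" : S
      [2,3] "heard" : (N\NP)\S
  [3,6] S\N   <
    [3,4] "ate" : S/N
    [4,6] (S\N)\(S/N)   <
      [4,5] "in" : N
      [5,6] "from" : ((S\N)\(S/N))\N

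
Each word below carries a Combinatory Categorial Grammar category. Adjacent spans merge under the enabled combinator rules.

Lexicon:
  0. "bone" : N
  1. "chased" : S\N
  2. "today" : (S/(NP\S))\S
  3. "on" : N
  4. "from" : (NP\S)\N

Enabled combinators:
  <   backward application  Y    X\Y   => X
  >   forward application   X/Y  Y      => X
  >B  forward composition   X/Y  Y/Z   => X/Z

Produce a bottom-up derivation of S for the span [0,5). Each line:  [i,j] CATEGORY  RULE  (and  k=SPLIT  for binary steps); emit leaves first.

[0,1] N  lex  "bone"
[1,2] S\N  lex  "chased"
[0,2] S  <  k=1
[2,3] (S/(NP\S))\S  lex  "today"
[0,3] S/(NP\S)  <  k=2
[3,4] N  lex  "on"
[4,5] (NP\S)\N  lex  "from"
[3,5] NP\S  <  k=4
[0,5] S  >  k=3

[0,5] S   >
  [0,3] S/(NP\S)   <
    [0,2] S   <
      [0,1] "bone" : N
      [1,2] "chased" : S\N
    [2,3] "today" : (S/(NP\S))\S
  [3,5] NP\S   <
    [3,4] "on" : N
    [4,5] "from" : (NP\S)\N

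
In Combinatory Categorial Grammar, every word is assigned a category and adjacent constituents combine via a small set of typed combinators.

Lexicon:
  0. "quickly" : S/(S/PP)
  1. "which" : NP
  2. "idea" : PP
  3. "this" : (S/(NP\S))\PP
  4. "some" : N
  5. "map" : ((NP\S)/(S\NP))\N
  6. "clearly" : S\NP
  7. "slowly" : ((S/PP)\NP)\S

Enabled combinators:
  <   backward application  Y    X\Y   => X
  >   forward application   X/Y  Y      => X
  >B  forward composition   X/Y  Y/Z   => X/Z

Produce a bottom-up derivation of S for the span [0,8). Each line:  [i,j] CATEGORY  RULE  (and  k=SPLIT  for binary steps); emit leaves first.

[0,8] S   >
  [0,1] "quickly" : S/(S/PP)
  [1,8] S/PP   <
    [1,2] "which" : NP
    [2,8] (S/PP)\NP   <
      [2,7] S   >
        [2,4] S/(NP\S)   <
          [2,3] "idea" : PP
          [3,4] "this" : (S/(NP\S))\PP
        [4,7] NP\S   >
          [4,6] (NP\S)/(S\NP)   <
            [4,5] "some" : N
            [5,6] "map" : ((NP\S)/(S\NP))\N
          [6,7] "clearly" : S\NP
      [7,8] "slowly" : ((S/PP)\NP)\S

[0,1] S/(S/PP)  lex  "quickly"
[1,2] NP  lex  "which"
[2,3] PP  lex  "idea"
[3,4] (S/(NP\S))\PP  lex  "this"
[2,4] S/(NP\S)  <  k=3
[4,5] N  lex  "some"
[5,6] ((NP\S)/(S\NP))\N  lex  "map"
[4,6] (NP\S)/(S\NP)  <  k=5
[6,7] S\NP  lex  "clearly"
[4,7] NP\S  >  k=6
[2,7] S  >  k=4
[7,8] ((S/PP)\NP)\S  lex  "slowly"
[2,8] (S/PP)\NP  <  k=7
[1,8] S/PP  <  k=2
[0,8] S  >  k=1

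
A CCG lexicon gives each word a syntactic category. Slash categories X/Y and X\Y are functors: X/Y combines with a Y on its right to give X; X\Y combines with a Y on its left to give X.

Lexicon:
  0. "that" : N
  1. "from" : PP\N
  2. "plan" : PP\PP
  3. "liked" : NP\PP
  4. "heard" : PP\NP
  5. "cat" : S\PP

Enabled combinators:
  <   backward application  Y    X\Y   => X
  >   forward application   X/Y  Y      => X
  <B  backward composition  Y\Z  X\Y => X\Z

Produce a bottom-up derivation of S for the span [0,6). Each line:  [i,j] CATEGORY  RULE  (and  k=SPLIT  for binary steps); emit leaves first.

[0,6] S   <
  [0,2] PP   <
    [0,1] "that" : N
    [1,2] "from" : PP\N
  [2,6] S\PP   <B
    [2,4] NP\PP   <B
      [2,3] "plan" : PP\PP
      [3,4] "liked" : NP\PP
    [4,6] S\NP   <B
      [4,5] "heard" : PP\NP
      [5,6] "cat" : S\PP

[0,1] N  lex  "that"
[1,2] PP\N  lex  "from"
[0,2] PP  <  k=1
[2,3] PP\PP  lex  "plan"
[3,4] NP\PP  lex  "liked"
[2,4] NP\PP  <B  k=3
[4,5] PP\NP  lex  "heard"
[5,6] S\PP  lex  "cat"
[4,6] S\NP  <B  k=5
[2,6] S\PP  <B  k=4
[0,6] S  <  k=2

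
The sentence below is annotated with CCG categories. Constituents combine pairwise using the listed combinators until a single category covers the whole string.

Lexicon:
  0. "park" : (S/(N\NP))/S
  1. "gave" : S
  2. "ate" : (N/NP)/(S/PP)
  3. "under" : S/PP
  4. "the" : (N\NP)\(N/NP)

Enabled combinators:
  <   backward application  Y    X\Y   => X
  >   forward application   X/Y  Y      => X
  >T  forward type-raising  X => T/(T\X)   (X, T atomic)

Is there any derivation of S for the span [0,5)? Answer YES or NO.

[0,5] S   >
  [0,2] S/(N\NP)   >
    [0,1] "park" : (S/(N\NP))/S
    [1,2] "gave" : S
  [2,5] N\NP   <
    [2,4] N/NP   >
      [2,3] "ate" : (N/NP)/(S/PP)
      [3,4] "under" : S/PP
    [4,5] "the" : (N\NP)\(N/NP)

YES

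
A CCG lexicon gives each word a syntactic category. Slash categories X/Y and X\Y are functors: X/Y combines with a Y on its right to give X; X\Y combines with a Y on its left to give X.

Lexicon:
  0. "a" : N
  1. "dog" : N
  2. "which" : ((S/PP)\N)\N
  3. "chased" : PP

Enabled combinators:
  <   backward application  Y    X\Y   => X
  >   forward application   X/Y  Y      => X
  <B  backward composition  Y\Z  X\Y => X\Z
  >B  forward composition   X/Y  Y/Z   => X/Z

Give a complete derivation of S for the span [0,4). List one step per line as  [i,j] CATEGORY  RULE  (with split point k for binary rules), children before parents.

[0,1] N  lex  "a"
[1,2] N  lex  "dog"
[2,3] ((S/PP)\N)\N  lex  "which"
[1,3] (S/PP)\N  <  k=2
[0,3] S/PP  <  k=1
[3,4] PP  lex  "chased"
[0,4] S  >  k=3

[0,4] S   >
  [0,3] S/PP   <
    [0,1] "a" : N
    [1,3] (S/PP)\N   <
      [1,2] "dog" : N
      [2,3] "which" : ((S/PP)\N)\N
  [3,4] "chased" : PP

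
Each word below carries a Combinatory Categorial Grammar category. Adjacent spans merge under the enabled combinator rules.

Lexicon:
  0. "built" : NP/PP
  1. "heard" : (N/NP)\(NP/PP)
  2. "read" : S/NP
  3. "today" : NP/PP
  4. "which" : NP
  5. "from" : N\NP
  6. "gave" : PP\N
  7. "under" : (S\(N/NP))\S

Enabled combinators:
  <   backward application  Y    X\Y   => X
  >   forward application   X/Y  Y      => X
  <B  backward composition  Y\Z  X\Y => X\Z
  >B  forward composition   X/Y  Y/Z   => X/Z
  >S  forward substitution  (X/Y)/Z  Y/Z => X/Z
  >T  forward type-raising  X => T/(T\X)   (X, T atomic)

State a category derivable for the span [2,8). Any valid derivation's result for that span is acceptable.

[0,8] S   <
  [0,2] N/NP   <
    [0,1] "built" : NP/PP
    [1,2] "heard" : (N/NP)\(NP/PP)
  [2,8] S\(N/NP)   <
    [2,7] S   >
      [2,3] "read" : S/NP
      [3,7] NP   >
        [3,4] "today" : NP/PP
        [4,7] PP   <
          [4,6] N   >
            [4,5] N/(N\NP)   >T
              [4,5] "which" : NP
            [5,6] "from" : N\NP
          [6,7] "gave" : PP\N
    [7,8] "under" : (S\(N/NP))\S

S\(N/NP)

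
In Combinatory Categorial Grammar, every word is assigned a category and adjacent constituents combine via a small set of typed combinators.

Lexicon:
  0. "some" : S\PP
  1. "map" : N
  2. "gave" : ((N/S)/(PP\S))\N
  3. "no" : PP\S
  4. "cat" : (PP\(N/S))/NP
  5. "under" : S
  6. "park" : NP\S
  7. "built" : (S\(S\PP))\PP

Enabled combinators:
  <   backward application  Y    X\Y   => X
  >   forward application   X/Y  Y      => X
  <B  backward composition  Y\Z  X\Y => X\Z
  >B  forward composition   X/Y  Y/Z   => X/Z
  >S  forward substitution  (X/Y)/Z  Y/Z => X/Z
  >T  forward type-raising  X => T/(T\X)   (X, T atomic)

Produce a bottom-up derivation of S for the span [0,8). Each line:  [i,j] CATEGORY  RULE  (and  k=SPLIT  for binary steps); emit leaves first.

[0,1] S\PP  lex  "some"
[1,2] N  lex  "map"
[2,3] ((N/S)/(PP\S))\N  lex  "gave"
[1,3] (N/S)/(PP\S)  <  k=2
[3,4] PP\S  lex  "no"
[1,4] N/S  >  k=3
[4,5] (PP\(N/S))/NP  lex  "cat"
[5,6] S  lex  "under"
[6,7] NP\S  lex  "park"
[5,7] NP  <  k=6
[4,7] PP\(N/S)  >  k=5
[1,7] PP  <  k=4
[7,8] (S\(S\PP))\PP  lex  "built"
[1,8] S\(S\PP)  <  k=7
[0,8] S  <  k=1

[0,8] S   <
  [0,1] "some" : S\PP
  [1,8] S\(S\PP)   <
    [1,7] PP   <
      [1,4] N/S   >
        [1,3] (N/S)/(PP\S)   <
          [1,2] "map" : N
          [2,3] "gave" : ((N/S)/(PP\S))\N
        [3,4] "no" : PP\S
      [4,7] PP\(N/S)   >
        [4,5] "cat" : (PP\(N/S))/NP
        [5,7] NP   <
          [5,6] "under" : S
          [6,7] "park" : NP\S
    [7,8] "built" : (S\(S\PP))\PP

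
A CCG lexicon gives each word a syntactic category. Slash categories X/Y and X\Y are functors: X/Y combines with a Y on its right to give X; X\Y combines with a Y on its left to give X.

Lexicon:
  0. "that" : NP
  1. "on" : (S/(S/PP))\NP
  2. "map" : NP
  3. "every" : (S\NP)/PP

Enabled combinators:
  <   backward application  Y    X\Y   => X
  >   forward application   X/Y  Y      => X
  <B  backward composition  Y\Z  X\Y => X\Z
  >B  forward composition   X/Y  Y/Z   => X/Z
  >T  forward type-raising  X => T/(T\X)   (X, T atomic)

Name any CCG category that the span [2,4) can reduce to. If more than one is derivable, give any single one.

S/PP

[0,4] S   >
  [0,2] S/(S/PP)   <
    [0,1] "that" : NP
    [1,2] "on" : (S/(S/PP))\NP
  [2,4] S/PP   >B
    [2,3] S/(S\NP)   >T
      [2,3] "map" : NP
    [3,4] "every" : (S\NP)/PP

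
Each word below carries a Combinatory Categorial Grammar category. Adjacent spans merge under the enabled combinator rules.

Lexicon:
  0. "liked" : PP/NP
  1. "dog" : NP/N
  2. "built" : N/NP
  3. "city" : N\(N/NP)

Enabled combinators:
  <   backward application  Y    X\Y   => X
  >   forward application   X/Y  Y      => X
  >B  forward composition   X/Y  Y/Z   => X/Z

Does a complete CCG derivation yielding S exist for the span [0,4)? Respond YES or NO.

NO

PP/NP NP/N N/NP N\(N/NP)
CKY chart[0,4] = {PP}; S ∉ chart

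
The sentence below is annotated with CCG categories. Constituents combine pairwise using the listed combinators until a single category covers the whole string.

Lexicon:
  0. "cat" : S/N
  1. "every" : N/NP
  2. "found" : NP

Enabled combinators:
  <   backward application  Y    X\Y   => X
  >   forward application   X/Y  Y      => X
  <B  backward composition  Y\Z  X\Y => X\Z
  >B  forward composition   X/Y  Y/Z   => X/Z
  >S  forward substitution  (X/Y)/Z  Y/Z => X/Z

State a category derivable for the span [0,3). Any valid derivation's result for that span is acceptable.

[0,3] S   >
  [0,1] "cat" : S/N
  [1,3] N   >
    [1,2] "every" : N/NP
    [2,3] "found" : NP

S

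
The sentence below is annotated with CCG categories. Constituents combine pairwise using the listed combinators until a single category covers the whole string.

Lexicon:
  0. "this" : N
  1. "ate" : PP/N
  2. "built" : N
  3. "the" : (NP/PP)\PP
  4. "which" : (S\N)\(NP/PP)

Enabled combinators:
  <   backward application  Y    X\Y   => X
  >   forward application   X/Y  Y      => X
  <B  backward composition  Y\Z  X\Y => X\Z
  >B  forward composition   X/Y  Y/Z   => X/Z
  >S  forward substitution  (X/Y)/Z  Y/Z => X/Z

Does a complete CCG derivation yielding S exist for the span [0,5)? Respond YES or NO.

[0,5] S   <
  [0,1] "this" : N
  [1,5] S\N   <
    [1,4] NP/PP   <
      [1,3] PP   >
        [1,2] "ate" : PP/N
        [2,3] "built" : N
      [3,4] "the" : (NP/PP)\PP
    [4,5] "which" : (S\N)\(NP/PP)

YES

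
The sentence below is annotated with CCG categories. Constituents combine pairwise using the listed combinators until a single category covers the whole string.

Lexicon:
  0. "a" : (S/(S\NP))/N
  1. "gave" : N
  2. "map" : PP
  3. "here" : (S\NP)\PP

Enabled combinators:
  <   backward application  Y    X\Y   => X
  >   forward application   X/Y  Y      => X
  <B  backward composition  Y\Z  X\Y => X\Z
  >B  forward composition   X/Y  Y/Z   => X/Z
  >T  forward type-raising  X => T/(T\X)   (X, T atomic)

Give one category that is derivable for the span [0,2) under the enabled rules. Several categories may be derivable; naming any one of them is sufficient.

[0,4] S   >
  [0,2] S/(S\NP)   >
    [0,1] "a" : (S/(S\NP))/N
    [1,2] "gave" : N
  [2,4] S\NP   <
    [2,3] "map" : PP
    [3,4] "here" : (S\NP)\PP

S/(S\NP)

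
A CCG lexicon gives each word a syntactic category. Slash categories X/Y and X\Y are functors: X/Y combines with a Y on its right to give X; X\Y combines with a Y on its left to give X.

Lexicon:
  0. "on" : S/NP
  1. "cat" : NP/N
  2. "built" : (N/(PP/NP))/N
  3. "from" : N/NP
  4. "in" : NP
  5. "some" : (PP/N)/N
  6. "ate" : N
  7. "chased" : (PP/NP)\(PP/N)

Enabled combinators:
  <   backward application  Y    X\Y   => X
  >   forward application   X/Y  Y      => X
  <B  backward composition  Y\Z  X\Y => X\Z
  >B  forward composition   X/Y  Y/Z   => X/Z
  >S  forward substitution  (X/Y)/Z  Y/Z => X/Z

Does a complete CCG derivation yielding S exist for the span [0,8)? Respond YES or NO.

[0,8] S   >
  [0,1] "on" : S/NP
  [1,8] NP   >
    [1,2] "cat" : NP/N
    [2,8] N   >
      [2,5] N/(PP/NP)   >
        [2,3] "built" : (N/(PP/NP))/N
        [3,5] N   >
          [3,4] "from" : N/NP
          [4,5] "in" : NP
      [5,8] PP/NP   <
        [5,7] PP/N   >
          [5,6] "some" : (PP/N)/N
          [6,7] "ate" : N
        [7,8] "chased" : (PP/NP)\(PP/N)

YES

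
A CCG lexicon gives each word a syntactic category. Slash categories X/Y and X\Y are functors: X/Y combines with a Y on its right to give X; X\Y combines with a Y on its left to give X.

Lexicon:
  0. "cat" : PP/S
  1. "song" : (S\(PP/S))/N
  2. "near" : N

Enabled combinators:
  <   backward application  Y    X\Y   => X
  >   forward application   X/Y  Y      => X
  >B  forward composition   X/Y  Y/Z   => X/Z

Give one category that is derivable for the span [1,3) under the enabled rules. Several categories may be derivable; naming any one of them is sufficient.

S\(PP/S)

[0,3] S   <
  [0,1] "cat" : PP/S
  [1,3] S\(PP/S)   >
    [1,2] "song" : (S\(PP/S))/N
    [2,3] "near" : N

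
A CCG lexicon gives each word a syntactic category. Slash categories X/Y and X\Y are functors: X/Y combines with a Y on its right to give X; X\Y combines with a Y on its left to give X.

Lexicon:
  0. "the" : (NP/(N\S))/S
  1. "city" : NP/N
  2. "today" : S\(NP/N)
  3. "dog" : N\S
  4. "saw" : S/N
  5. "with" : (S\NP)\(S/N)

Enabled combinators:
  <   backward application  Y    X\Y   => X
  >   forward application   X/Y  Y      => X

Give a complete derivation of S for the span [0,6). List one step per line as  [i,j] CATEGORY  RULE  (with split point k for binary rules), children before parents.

[0,6] S   <
  [0,4] NP   >
    [0,3] NP/(N\S)   >
      [0,1] "the" : (NP/(N\S))/S
      [1,3] S   <
        [1,2] "city" : NP/N
        [2,3] "today" : S\(NP/N)
    [3,4] "dog" : N\S
  [4,6] S\NP   <
    [4,5] "saw" : S/N
    [5,6] "with" : (S\NP)\(S/N)

[0,1] (NP/(N\S))/S  lex  "the"
[1,2] NP/N  lex  "city"
[2,3] S\(NP/N)  lex  "today"
[1,3] S  <  k=2
[0,3] NP/(N\S)  >  k=1
[3,4] N\S  lex  "dog"
[0,4] NP  >  k=3
[4,5] S/N  lex  "saw"
[5,6] (S\NP)\(S/N)  lex  "with"
[4,6] S\NP  <  k=5
[0,6] S  <  k=4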